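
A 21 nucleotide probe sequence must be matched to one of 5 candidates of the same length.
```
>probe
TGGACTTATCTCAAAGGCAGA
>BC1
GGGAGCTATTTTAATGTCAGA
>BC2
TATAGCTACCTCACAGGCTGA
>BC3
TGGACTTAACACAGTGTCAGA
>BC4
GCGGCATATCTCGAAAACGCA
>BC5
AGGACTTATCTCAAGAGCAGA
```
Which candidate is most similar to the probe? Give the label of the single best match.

BC5

BC1 differs at 7 sites; BC2 differs at 7 sites; BC3 differs at 5 sites; BC4 differs at 9 sites; BC5 differs at 3 sites. The closest is BC5.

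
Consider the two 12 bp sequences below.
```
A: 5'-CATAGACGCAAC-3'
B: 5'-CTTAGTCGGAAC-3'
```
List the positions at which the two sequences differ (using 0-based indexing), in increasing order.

1, 5, 8

Scanning 0-based: 1: A/T; 5: A/T; 8: C/G.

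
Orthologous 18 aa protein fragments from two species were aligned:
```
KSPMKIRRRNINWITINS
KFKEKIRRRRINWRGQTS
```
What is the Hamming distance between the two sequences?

The sequences differ at positions 2, 3, 4, 10, 14, 15, 16, 17 (1-based) — 8 in total.

8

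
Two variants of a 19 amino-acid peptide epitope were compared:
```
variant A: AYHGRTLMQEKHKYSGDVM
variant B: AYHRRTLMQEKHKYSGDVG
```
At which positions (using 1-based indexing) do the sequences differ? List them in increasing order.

Differences at position 4 (G→R), position 19 (M→G).

4, 19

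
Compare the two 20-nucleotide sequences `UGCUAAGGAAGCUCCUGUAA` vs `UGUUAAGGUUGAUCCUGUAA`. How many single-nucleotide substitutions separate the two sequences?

4

The sequences differ at sites 3, 9, 10, 12 (1-based) — 4 in total.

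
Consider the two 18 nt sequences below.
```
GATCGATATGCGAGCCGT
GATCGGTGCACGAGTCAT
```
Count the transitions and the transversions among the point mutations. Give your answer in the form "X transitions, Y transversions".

6 transitions, 0 transversions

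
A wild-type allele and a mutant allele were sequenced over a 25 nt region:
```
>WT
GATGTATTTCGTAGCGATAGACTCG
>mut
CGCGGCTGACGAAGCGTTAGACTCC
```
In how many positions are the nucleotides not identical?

Comparing position by position, 10 positions differ: 1 (G/C), 2 (A/G), 3 (T/C), 5 (T/G), 6 (A/C), 8 (T/G), 9 (T/A), 12 (T/A), 17 (A/T), 25 (G/C).

10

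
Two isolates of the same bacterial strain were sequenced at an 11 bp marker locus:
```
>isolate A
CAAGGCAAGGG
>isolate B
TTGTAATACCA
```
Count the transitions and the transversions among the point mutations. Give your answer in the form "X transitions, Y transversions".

Transitions (purine↔purine or pyrimidine↔pyrimidine): 1 C→T, 3 A→G, 5 G→A, 11 G→A.
Transversions (purine↔pyrimidine): 2 A→T, 4 G→T, 6 C→A, 7 A→T, 9 G→C, 10 G→C.

4 transitions, 6 transversions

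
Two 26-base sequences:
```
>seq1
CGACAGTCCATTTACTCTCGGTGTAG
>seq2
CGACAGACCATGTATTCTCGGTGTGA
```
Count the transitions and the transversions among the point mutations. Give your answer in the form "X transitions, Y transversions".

Transitions (purine↔purine or pyrimidine↔pyrimidine): 15 C→T, 25 A→G, 26 G→A.
Transversions (purine↔pyrimidine): 7 T→A, 12 T→G.

3 transitions, 2 transversions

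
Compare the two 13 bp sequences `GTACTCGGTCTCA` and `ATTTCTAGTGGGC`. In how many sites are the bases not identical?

The sequences differ at sites 1, 3, 4, 5, 6, 7, 10, 11, 12, 13 (1-based) — 10 in total.

10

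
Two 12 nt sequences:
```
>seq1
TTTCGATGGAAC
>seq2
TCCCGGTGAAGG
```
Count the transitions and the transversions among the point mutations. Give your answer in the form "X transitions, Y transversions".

Mismatches (1-based):
site 2: T→C (pyrimidine→pyrimidine, transition)
site 3: T→C (pyrimidine→pyrimidine, transition)
site 6: A→G (purine→purine, transition)
site 9: G→A (purine→purine, transition)
site 11: A→G (purine→purine, transition)
site 12: C→G (pyrimidine→purine, transversion)

5 transitions, 1 transversion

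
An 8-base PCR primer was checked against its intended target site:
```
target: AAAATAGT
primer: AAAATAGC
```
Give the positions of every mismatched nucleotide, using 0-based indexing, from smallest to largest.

Scanning 0-based: 7: T/C.

7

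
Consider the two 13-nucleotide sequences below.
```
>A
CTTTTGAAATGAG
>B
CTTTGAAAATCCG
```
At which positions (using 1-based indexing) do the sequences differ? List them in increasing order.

5, 6, 11, 12

Differences at position 5 (T→G), position 6 (G→A), position 11 (G→C), position 12 (A→C).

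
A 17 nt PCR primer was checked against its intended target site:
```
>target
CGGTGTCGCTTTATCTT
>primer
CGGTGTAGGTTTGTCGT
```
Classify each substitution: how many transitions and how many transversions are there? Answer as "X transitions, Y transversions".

1 transition, 3 transversions

Transitions (purine↔purine or pyrimidine↔pyrimidine): 13 A→G.
Transversions (purine↔pyrimidine): 7 C→A, 9 C→G, 16 T→G.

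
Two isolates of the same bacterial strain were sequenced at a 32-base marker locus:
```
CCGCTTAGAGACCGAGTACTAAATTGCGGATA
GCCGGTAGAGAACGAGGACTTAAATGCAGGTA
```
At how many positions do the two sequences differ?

10

Comparing position by position, 10 positions differ: 1 (C/G), 3 (G/C), 4 (C/G), 5 (T/G), 12 (C/A), 17 (T/G), 21 (A/T), 24 (T/A), 28 (G/A), 30 (A/G).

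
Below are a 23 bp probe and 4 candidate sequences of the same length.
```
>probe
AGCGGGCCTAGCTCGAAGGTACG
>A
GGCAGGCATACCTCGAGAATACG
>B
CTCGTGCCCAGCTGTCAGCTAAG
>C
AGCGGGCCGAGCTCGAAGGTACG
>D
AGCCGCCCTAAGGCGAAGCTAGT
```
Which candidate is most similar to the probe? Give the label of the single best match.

C

A differs at 7 sites; B differs at 9 sites; C differs at 1 site; D differs at 8 sites. The closest is C.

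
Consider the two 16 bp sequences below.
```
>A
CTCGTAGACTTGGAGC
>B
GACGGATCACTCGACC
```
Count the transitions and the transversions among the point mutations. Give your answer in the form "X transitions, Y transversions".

Mismatches (1-based):
site 1: C→G (pyrimidine→purine, transversion)
site 2: T→A (pyrimidine→purine, transversion)
site 5: T→G (pyrimidine→purine, transversion)
site 7: G→T (purine→pyrimidine, transversion)
site 8: A→C (purine→pyrimidine, transversion)
site 9: C→A (pyrimidine→purine, transversion)
site 10: T→C (pyrimidine→pyrimidine, transition)
site 12: G→C (purine→pyrimidine, transversion)
site 15: G→C (purine→pyrimidine, transversion)

1 transition, 8 transversions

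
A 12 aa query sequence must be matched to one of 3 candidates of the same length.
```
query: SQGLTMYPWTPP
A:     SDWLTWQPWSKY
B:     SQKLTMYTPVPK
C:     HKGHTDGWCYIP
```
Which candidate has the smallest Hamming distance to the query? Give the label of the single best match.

B

A differs at 7 residues; B differs at 5 residues; C differs at 9 residues. The closest is B.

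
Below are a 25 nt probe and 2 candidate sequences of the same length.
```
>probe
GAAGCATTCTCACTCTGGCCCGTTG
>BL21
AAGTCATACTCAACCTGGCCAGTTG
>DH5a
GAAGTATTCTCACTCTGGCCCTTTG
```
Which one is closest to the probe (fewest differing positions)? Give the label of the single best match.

BL21 differs at 7 positions; DH5a differs at 2 positions. The closest is DH5a.

DH5a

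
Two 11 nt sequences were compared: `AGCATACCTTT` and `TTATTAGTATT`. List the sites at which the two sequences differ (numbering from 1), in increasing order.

Scanning 1-based: 1: A/T; 2: G/T; 3: C/A; 4: A/T; 7: C/G; 8: C/T; 9: T/A.

1, 2, 3, 4, 7, 8, 9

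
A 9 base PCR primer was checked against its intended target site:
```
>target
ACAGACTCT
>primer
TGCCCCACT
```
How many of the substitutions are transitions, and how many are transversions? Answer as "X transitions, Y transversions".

0 transitions, 6 transversions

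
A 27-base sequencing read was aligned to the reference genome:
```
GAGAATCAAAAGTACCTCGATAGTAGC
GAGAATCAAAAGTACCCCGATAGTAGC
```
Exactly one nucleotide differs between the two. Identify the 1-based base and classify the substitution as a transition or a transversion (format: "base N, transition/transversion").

Base 17 changes T→C. T is a pyrimidine and C is a pyrimidine, so this is a transition.

base 17, transition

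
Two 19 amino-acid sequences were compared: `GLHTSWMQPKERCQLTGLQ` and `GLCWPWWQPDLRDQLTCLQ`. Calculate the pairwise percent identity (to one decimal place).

57.9%

8 positions differ (3, 4, 5, 7, 10, 11, 13, 17), so 11 of 19 match: 11/19 = 57.89%.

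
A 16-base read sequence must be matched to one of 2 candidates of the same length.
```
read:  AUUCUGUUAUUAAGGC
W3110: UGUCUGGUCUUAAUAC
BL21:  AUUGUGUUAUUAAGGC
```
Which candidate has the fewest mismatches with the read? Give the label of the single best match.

BL21

Hamming distances to read — W3110: 6; BL21: 1.
Smallest is BL21 with 1 mismatch.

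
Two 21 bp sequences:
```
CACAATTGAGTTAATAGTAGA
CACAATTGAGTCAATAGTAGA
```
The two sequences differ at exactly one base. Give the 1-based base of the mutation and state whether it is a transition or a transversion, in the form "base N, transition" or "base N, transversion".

The sequences differ only at base 12: T→C (pyrimidine→pyrimidine), a transition.

base 12, transition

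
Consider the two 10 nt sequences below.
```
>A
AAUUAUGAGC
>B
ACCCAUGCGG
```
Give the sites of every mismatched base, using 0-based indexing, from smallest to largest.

1, 2, 3, 7, 9

Scanning 0-based: 1: A/C; 2: U/C; 3: U/C; 7: A/C; 9: C/G.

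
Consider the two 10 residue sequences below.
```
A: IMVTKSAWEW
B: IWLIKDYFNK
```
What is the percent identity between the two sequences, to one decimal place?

20.0%

8 positions differ (2, 3, 4, 6, 7, 8, 9, 10), so 2 of 10 match: 2/10 = 20%.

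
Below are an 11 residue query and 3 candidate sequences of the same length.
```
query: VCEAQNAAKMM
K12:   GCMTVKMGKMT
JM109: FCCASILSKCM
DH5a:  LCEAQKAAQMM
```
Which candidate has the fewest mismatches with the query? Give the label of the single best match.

K12 differs at 8 residues; JM109 differs at 7 residues; DH5a differs at 3 residues. The closest is DH5a.

DH5a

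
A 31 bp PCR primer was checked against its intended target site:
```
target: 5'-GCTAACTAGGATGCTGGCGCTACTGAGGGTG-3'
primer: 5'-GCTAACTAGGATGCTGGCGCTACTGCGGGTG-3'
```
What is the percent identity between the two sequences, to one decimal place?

96.8%

1 position differs (26), so 30 of 31 match: 30/31 = 96.77%.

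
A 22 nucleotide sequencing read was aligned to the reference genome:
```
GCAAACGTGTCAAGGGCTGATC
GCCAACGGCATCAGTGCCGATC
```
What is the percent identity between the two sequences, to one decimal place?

8 positions differ (3, 8, 9, 10, 11, 12, 15, 18), so 14 of 22 match: 14/22 = 63.64%.

63.6%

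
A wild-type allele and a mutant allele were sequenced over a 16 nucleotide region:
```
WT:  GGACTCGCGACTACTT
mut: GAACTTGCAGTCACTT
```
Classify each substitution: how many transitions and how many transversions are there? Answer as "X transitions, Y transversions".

6 transitions, 0 transversions

Mismatches (1-based):
site 2: G→A (purine→purine, transition)
site 6: C→T (pyrimidine→pyrimidine, transition)
site 9: G→A (purine→purine, transition)
site 10: A→G (purine→purine, transition)
site 11: C→T (pyrimidine→pyrimidine, transition)
site 12: T→C (pyrimidine→pyrimidine, transition)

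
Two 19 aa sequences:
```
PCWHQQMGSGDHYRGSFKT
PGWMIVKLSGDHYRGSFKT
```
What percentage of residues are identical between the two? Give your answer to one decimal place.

6 positions differ (2, 4, 5, 6, 7, 8), so 13 of 19 match: 13/19 = 68.42%.

68.4%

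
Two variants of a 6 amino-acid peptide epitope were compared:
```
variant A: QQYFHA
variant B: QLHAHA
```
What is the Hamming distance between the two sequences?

Mismatches (1-based): position 2: Q→L; position 3: Y→H; position 4: F→A.

3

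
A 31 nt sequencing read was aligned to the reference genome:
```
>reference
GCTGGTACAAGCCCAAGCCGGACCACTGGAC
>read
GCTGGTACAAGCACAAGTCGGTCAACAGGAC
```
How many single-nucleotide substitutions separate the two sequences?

Mismatches (1-based): base 13: C→A; base 18: C→T; base 22: A→T; base 24: C→A; base 27: T→A.

5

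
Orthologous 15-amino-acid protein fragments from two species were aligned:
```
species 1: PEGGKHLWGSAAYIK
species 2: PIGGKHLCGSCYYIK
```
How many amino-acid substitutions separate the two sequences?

4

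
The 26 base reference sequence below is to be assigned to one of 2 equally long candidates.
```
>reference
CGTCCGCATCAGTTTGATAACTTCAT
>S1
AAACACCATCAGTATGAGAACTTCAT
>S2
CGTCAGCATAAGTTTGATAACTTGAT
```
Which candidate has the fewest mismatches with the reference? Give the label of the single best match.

Hamming distances to reference — S1: 7; S2: 3.
Smallest is S2 with 3 mismatches.

S2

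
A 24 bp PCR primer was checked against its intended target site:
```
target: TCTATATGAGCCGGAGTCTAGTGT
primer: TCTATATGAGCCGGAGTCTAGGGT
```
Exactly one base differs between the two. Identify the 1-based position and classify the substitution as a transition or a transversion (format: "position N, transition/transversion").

Position 22 changes T→G. T is a pyrimidine and G is a purine, so this is a transversion.

position 22, transversion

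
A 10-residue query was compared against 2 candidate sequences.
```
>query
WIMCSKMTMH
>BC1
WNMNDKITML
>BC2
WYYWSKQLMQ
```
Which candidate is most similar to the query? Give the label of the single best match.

Hamming distances to query — BC1: 5; BC2: 6.
Smallest is BC1 with 5 mismatches.

BC1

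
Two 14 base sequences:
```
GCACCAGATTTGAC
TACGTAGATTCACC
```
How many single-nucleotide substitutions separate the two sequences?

8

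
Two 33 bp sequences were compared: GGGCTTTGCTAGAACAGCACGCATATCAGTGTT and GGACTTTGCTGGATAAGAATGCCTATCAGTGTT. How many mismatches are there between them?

7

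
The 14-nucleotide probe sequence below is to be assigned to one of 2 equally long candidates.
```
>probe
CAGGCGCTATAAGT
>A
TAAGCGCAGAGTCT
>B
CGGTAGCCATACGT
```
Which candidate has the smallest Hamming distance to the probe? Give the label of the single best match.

A differs at 8 bases; B differs at 5 bases. The closest is B.

B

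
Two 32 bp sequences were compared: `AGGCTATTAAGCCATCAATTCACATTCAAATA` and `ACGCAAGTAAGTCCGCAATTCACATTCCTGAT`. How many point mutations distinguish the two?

Comparing position by position, 11 sites differ: 2 (G/C), 5 (T/A), 7 (T/G), 12 (C/T), 14 (A/C), 15 (T/G), 28 (A/C), 29 (A/T), 30 (A/G), 31 (T/A), 32 (A/T).

11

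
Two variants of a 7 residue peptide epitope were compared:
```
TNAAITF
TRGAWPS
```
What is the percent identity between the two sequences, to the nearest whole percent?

29%

Mismatches at positions 2, 3, 5, 6, 7 (1-based): 5 of 7.
Identical positions: 2/7 = 28.57% → 29%.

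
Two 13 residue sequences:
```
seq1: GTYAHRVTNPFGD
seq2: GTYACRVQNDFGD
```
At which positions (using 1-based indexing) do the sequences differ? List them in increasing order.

5, 8, 10

Differences at position 5 (H→C), position 8 (T→Q), position 10 (P→D).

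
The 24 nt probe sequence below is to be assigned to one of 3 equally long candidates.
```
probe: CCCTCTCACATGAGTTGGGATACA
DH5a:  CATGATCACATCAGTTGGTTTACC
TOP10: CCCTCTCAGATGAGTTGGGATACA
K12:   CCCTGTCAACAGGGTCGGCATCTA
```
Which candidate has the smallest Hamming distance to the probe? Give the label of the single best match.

TOP10

DH5a differs at 8 bases; TOP10 differs at 1 base; K12 differs at 9 bases. The closest is TOP10.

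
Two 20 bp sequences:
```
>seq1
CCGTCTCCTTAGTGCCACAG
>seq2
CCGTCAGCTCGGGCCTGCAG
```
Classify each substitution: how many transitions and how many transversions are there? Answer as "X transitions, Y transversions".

4 transitions, 4 transversions

Mismatches (1-based):
base 6: T→A (pyrimidine→purine, transversion)
base 7: C→G (pyrimidine→purine, transversion)
base 10: T→C (pyrimidine→pyrimidine, transition)
base 11: A→G (purine→purine, transition)
base 13: T→G (pyrimidine→purine, transversion)
base 14: G→C (purine→pyrimidine, transversion)
base 16: C→T (pyrimidine→pyrimidine, transition)
base 17: A→G (purine→purine, transition)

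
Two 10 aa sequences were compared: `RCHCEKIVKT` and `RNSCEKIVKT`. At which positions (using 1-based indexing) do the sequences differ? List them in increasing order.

Scanning 1-based: 2: C/N; 3: H/S.

2, 3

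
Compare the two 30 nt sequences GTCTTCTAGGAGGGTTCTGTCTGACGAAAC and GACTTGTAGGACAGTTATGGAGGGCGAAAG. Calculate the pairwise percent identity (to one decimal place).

Mismatches at positions 2, 6, 12, 13, 17, 20, 21, 22, 24, 30 (1-based): 10 of 30.
Identical positions: 20/30 = 66.67% → 66.7%.

66.7%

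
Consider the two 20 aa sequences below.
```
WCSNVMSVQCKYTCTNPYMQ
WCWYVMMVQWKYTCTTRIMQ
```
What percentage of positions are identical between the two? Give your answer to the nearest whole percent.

65%

Mismatches at positions 3, 4, 7, 10, 16, 17, 18 (1-based): 7 of 20.
Identical positions: 13/20 = 65% → 65%.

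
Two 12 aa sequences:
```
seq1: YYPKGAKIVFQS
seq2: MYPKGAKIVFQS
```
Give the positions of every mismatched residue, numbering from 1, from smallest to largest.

1

Differences at position 1 (Y→M).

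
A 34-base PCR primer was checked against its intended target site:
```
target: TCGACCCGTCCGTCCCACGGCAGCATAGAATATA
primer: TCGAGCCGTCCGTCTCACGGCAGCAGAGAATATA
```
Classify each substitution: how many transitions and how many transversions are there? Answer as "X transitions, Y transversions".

1 transition, 2 transversions

Mismatches (1-based):
position 5: C→G (pyrimidine→purine, transversion)
position 15: C→T (pyrimidine→pyrimidine, transition)
position 26: T→G (pyrimidine→purine, transversion)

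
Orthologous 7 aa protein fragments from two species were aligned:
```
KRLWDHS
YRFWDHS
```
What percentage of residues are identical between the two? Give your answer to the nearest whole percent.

71%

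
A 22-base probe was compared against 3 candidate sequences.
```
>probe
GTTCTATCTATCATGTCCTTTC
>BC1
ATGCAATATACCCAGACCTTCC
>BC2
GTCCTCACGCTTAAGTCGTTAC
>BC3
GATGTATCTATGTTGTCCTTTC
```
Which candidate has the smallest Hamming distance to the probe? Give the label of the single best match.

Hamming distances to probe — BC1: 9; BC2: 9; BC3: 4.
Smallest is BC3 with 4 mismatches.

BC3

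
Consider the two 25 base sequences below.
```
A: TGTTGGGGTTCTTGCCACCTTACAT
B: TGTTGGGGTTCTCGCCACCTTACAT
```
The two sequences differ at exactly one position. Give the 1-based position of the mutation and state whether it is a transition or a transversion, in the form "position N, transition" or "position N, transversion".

position 13, transition

The sequences differ only at position 13: T→C (pyrimidine→pyrimidine), a transition.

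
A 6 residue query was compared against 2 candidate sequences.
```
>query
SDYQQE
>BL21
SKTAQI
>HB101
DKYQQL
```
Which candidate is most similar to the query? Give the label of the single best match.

BL21 differs at 4 positions; HB101 differs at 3 positions. The closest is HB101.

HB101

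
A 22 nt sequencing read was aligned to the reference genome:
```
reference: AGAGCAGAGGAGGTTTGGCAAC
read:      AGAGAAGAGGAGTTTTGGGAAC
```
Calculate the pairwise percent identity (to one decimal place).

86.4%

Mismatches at positions 5, 13, 19 (1-based): 3 of 22.
Identical positions: 19/22 = 86.36% → 86.4%.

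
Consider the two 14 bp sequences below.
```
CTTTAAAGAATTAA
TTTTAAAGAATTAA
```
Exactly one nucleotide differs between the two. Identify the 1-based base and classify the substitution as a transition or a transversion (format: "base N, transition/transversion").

Base 1 changes C→T. C is a pyrimidine and T is a pyrimidine, so this is a transition.

base 1, transition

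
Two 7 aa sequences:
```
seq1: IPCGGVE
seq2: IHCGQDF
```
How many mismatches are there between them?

4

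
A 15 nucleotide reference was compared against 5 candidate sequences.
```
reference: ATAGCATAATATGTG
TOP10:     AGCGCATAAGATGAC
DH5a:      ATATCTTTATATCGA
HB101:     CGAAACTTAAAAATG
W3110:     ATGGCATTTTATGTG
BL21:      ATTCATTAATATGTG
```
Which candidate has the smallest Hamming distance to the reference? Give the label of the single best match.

W3110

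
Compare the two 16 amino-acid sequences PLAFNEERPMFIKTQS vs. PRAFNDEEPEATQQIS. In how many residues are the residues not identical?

9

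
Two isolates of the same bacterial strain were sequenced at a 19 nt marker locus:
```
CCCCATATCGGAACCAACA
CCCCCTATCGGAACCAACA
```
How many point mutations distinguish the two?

1

Comparing position by position, 1 base differs: 5 (A/C).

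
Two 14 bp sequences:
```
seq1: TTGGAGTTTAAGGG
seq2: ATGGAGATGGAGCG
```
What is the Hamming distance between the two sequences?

Mismatches (1-based): base 1: T→A; base 7: T→A; base 9: T→G; base 10: A→G; base 13: G→C.

5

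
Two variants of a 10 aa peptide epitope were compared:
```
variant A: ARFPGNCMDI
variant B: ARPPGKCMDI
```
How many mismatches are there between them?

The sequences differ at residues 3, 6 (1-based) — 2 in total.

2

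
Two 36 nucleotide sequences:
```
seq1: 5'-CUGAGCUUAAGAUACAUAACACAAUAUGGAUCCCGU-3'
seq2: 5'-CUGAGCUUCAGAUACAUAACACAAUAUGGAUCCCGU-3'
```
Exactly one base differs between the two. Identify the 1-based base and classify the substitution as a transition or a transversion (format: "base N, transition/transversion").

base 9, transversion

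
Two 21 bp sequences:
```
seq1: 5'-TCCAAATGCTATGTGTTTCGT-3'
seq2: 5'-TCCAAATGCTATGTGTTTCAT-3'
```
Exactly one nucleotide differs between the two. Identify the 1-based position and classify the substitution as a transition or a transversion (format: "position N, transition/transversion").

position 20, transition

Position 20 changes G→A. G is a purine and A is a purine, so this is a transition.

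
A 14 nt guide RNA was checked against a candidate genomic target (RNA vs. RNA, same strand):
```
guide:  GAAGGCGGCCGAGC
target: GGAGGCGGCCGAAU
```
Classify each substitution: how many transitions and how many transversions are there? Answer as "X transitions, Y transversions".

Mismatches (1-based):
position 2: A→G (purine→purine, transition)
position 13: G→A (purine→purine, transition)
position 14: C→U (pyrimidine→pyrimidine, transition)

3 transitions, 0 transversions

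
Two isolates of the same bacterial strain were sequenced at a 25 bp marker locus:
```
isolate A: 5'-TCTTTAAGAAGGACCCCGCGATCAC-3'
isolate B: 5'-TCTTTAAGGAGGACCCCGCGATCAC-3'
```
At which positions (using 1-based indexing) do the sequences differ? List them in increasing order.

Differences at position 9 (A→G).

9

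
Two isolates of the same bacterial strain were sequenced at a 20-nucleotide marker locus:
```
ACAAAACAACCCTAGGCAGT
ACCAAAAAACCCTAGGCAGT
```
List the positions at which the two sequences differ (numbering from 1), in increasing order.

Differences at position 3 (A→C), position 7 (C→A).

3, 7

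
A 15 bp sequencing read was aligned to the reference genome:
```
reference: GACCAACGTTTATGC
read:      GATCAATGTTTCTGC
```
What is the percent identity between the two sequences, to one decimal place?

80.0%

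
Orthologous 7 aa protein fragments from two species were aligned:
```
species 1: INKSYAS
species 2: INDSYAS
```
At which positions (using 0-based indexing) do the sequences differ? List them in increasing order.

2

Scanning 0-based: 2: K/D.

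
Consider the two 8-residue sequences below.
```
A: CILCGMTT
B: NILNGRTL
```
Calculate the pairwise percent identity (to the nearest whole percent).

Mismatches at positions 1, 4, 6, 8 (1-based): 4 of 8.
Identical positions: 4/8 = 50% → 50%.

50%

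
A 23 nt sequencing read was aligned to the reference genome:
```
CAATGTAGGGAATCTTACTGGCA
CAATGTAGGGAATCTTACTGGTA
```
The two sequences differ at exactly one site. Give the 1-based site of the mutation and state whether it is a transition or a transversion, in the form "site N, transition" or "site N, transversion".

site 22, transition

Site 22 changes C→T. C is a pyrimidine and T is a pyrimidine, so this is a transition.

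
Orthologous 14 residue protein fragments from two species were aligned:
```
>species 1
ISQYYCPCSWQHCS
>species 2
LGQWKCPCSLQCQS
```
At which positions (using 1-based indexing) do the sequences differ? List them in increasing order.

Scanning 1-based: 1: I/L; 2: S/G; 4: Y/W; 5: Y/K; 10: W/L; 12: H/C; 13: C/Q.

1, 2, 4, 5, 10, 12, 13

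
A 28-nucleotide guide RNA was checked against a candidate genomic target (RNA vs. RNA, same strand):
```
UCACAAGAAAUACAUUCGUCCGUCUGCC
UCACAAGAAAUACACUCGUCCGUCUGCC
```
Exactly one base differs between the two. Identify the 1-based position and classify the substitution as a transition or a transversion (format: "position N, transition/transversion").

Position 15 changes U→C. U is a pyrimidine and C is a pyrimidine, so this is a transition.

position 15, transition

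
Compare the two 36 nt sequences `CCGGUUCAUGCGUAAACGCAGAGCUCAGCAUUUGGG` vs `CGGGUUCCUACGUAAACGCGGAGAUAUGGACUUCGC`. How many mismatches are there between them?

Comparing position by position, 11 positions differ: 2 (C/G), 8 (A/C), 10 (G/A), 20 (A/G), 24 (C/A), 26 (C/A), 27 (A/U), 29 (C/G), 31 (U/C), 34 (G/C), 36 (G/C).

11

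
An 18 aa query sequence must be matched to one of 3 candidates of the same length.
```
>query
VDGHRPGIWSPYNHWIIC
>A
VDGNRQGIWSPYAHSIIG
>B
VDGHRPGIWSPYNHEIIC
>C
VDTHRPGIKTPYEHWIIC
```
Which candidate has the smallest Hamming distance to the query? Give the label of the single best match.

Hamming distances to query — A: 5; B: 1; C: 4.
Smallest is B with 1 mismatch.

B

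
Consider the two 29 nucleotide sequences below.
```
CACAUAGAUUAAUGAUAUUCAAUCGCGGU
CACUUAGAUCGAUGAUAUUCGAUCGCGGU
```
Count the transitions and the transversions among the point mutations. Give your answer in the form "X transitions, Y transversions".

Mismatches (1-based):
position 4: A→U (purine→pyrimidine, transversion)
position 10: U→C (pyrimidine→pyrimidine, transition)
position 11: A→G (purine→purine, transition)
position 21: A→G (purine→purine, transition)

3 transitions, 1 transversion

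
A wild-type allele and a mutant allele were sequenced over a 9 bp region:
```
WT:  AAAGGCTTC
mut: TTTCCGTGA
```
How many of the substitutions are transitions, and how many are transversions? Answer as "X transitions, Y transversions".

Transitions (purine↔purine or pyrimidine↔pyrimidine): none.
Transversions (purine↔pyrimidine): 1 A→T, 2 A→T, 3 A→T, 4 G→C, 5 G→C, 6 C→G, 8 T→G, 9 C→A.

0 transitions, 8 transversions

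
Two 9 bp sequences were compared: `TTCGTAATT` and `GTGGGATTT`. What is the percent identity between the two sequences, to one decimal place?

55.6%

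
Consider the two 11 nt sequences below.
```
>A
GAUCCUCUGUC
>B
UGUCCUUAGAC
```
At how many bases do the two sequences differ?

The sequences differ at bases 1, 2, 7, 8, 10 (1-based) — 5 in total.

5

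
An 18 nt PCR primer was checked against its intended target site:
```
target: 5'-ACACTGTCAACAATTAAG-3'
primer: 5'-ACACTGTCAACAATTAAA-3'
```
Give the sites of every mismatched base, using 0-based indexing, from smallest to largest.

17

Scanning 0-based: 17: G/A.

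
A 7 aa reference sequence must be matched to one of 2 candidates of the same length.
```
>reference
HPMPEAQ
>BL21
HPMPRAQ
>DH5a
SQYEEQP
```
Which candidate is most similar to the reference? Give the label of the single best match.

BL21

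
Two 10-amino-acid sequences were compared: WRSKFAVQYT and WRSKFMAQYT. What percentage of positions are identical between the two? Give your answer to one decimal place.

80.0%

2 positions differ (6, 7), so 8 of 10 match: 8/10 = 80%.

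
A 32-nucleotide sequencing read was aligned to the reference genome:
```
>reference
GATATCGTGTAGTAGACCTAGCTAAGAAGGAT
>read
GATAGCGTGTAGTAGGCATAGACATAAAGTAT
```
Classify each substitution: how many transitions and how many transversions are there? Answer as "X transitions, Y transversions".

3 transitions, 5 transversions

Transitions (purine↔purine or pyrimidine↔pyrimidine): 16 A→G, 23 T→C, 26 G→A.
Transversions (purine↔pyrimidine): 5 T→G, 18 C→A, 22 C→A, 25 A→T, 30 G→T.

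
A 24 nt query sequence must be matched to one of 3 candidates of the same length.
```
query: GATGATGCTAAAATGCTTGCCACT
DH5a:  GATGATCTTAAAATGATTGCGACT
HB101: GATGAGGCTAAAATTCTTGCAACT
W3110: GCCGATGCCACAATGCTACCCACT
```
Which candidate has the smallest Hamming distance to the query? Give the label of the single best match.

HB101

DH5a differs at 4 bases; HB101 differs at 3 bases; W3110 differs at 6 bases. The closest is HB101.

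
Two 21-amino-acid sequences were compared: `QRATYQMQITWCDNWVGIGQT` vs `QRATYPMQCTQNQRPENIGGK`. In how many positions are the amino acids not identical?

Comparing position by position, 11 positions differ: 6 (Q/P), 9 (I/C), 11 (W/Q), 12 (C/N), 13 (D/Q), 14 (N/R), 15 (W/P), 16 (V/E), 17 (G/N), 20 (Q/G), 21 (T/K).

11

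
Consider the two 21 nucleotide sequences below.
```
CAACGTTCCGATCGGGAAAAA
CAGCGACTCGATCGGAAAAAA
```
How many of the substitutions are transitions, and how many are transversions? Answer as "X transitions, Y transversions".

Transitions (purine↔purine or pyrimidine↔pyrimidine): 3 A→G, 7 T→C, 8 C→T, 16 G→A.
Transversions (purine↔pyrimidine): 6 T→A.

4 transitions, 1 transversion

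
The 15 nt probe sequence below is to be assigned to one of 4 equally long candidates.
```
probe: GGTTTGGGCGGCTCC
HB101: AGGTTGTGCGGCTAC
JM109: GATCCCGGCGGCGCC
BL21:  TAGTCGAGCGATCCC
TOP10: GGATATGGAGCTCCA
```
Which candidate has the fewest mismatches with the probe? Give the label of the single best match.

HB101

Hamming distances to probe — HB101: 4; JM109: 5; BL21: 8; TOP10: 8.
Smallest is HB101 with 4 mismatches.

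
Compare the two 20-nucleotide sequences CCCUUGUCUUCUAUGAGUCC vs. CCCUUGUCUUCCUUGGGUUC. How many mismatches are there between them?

4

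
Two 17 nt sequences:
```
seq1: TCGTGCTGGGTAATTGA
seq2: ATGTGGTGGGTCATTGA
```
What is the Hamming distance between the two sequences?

The sequences differ at bases 1, 2, 6, 12 (1-based) — 4 in total.

4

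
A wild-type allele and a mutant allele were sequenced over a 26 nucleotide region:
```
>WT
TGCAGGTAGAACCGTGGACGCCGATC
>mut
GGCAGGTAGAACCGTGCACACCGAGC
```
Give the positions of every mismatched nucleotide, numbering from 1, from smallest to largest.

1, 17, 20, 25

Scanning 1-based: 1: T/G; 17: G/C; 20: G/A; 25: T/G.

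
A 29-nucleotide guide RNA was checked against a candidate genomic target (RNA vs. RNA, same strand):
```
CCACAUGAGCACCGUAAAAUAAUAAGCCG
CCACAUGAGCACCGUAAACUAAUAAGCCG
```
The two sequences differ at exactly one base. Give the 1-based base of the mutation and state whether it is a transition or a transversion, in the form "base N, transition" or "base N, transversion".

base 19, transversion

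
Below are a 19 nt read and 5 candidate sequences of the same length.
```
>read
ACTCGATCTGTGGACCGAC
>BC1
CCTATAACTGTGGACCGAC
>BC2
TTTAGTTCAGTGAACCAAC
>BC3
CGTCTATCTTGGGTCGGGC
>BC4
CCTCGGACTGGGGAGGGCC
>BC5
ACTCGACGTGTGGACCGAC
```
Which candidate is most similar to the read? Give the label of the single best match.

BC5

Hamming distances to read — BC1: 4; BC2: 7; BC3: 8; BC4: 7; BC5: 2.
Smallest is BC5 with 2 mismatches.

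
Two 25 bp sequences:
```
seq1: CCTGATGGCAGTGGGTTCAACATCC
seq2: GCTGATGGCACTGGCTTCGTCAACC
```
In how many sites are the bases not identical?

6

The sequences differ at sites 1, 11, 15, 19, 20, 23 (1-based) — 6 in total.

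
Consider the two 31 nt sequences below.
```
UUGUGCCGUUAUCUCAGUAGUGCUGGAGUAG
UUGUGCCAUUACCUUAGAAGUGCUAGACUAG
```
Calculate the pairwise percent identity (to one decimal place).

80.6%

6 positions differ (8, 12, 15, 18, 25, 28), so 25 of 31 match: 25/31 = 80.65%.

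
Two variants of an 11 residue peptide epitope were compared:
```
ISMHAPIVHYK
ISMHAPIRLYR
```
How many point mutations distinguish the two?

The sequences differ at positions 8, 9, 11 (1-based) — 3 in total.

3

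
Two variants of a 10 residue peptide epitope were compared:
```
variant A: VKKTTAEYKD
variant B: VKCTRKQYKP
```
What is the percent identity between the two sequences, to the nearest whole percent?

50%

5 positions differ (3, 5, 6, 7, 10), so 5 of 10 match: 5/10 = 50%.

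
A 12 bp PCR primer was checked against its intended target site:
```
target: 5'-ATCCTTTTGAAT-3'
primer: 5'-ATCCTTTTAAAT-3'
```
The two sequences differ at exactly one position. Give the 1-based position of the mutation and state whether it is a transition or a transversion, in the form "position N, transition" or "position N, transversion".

The sequences differ only at position 9: G→A (purine→purine), a transition.

position 9, transition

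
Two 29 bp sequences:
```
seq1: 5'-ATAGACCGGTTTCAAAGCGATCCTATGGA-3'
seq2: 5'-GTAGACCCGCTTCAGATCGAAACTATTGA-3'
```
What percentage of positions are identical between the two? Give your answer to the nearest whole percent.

72%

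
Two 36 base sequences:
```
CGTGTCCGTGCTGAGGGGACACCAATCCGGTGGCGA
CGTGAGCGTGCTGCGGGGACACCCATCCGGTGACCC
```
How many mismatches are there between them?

Mismatches (1-based): position 5: T→A; position 6: C→G; position 14: A→C; position 24: A→C; position 33: G→A; position 35: G→C; position 36: A→C.

7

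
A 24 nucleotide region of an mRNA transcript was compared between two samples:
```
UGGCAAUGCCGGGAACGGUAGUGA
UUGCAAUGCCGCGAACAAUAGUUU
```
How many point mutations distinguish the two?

Comparing position by position, 6 bases differ: 2 (G/U), 12 (G/C), 17 (G/A), 18 (G/A), 23 (G/U), 24 (A/U).

6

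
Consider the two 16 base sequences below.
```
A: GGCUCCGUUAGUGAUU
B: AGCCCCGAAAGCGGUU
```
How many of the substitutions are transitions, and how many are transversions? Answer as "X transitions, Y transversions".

Transitions (purine↔purine or pyrimidine↔pyrimidine): 1 G→A, 4 U→C, 12 U→C, 14 A→G.
Transversions (purine↔pyrimidine): 8 U→A, 9 U→A.

4 transitions, 2 transversions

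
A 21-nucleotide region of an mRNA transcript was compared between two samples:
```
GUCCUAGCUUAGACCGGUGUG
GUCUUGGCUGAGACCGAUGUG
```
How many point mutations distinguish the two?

Mismatches (1-based): site 4: C→U; site 6: A→G; site 10: U→G; site 17: G→A.

4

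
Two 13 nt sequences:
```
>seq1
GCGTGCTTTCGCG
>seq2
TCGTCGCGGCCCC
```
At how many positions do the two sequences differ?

8

Comparing position by position, 8 positions differ: 1 (G/T), 5 (G/C), 6 (C/G), 7 (T/C), 8 (T/G), 9 (T/G), 11 (G/C), 13 (G/C).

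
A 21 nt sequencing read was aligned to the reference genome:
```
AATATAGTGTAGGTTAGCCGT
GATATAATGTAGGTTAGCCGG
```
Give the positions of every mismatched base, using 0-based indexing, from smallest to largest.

Scanning 0-based: 0: A/G; 6: G/A; 20: T/G.

0, 6, 20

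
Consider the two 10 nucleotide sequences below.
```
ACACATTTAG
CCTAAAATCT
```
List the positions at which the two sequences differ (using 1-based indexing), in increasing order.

Differences at position 1 (A→C), position 3 (A→T), position 4 (C→A), position 6 (T→A), position 7 (T→A), position 9 (A→C), position 10 (G→T).

1, 3, 4, 6, 7, 9, 10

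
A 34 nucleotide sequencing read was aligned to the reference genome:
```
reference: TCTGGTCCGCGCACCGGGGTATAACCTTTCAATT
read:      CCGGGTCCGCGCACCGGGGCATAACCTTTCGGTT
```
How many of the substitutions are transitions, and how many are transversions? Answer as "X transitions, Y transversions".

Transitions (purine↔purine or pyrimidine↔pyrimidine): 1 T→C, 20 T→C, 31 A→G, 32 A→G.
Transversions (purine↔pyrimidine): 3 T→G.

4 transitions, 1 transversion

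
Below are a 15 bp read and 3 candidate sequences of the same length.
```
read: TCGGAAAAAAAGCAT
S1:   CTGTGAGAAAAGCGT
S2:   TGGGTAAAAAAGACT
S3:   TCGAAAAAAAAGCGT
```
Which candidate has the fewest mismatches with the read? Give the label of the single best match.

S3

Hamming distances to read — S1: 6; S2: 4; S3: 2.
Smallest is S3 with 2 mismatches.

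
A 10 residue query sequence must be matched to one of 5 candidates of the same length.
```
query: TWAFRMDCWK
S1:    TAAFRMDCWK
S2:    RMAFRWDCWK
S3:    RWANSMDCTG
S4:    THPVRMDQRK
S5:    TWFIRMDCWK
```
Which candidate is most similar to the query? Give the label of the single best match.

Hamming distances to query — S1: 1; S2: 3; S3: 5; S4: 5; S5: 2.
Smallest is S1 with 1 mismatch.

S1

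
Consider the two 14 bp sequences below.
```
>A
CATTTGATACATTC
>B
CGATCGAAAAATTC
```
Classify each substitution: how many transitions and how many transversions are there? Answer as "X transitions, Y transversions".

Transitions (purine↔purine or pyrimidine↔pyrimidine): 2 A→G, 5 T→C.
Transversions (purine↔pyrimidine): 3 T→A, 8 T→A, 10 C→A.

2 transitions, 3 transversions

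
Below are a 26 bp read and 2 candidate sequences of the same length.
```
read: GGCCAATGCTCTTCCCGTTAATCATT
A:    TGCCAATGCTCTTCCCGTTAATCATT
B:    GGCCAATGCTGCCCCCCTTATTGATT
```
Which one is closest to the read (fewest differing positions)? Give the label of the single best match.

A

Hamming distances to read — A: 1; B: 6.
Smallest is A with 1 mismatch.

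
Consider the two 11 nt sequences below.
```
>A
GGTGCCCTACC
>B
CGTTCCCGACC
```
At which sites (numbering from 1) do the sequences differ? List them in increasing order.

Differences at site 1 (G→C), site 4 (G→T), site 8 (T→G).

1, 4, 8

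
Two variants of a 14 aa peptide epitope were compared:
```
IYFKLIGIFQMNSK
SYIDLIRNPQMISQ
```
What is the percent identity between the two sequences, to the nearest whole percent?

43%

8 positions differ (1, 3, 4, 7, 8, 9, 12, 14), so 6 of 14 match: 6/14 = 42.86%.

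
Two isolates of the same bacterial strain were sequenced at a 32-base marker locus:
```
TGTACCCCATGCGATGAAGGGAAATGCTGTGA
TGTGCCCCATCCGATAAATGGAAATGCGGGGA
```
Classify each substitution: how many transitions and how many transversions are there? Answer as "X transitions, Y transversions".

Transitions (purine↔purine or pyrimidine↔pyrimidine): 4 A→G, 16 G→A.
Transversions (purine↔pyrimidine): 11 G→C, 19 G→T, 28 T→G, 30 T→G.

2 transitions, 4 transversions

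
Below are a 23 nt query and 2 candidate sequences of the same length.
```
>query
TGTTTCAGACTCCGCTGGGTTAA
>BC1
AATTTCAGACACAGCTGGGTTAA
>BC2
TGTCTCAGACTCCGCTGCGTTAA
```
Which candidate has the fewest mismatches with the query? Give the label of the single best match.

BC2

Hamming distances to query — BC1: 4; BC2: 2.
Smallest is BC2 with 2 mismatches.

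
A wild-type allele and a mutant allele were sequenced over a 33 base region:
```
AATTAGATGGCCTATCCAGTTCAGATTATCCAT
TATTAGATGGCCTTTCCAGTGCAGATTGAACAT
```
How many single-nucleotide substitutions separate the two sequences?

Mismatches (1-based): base 1: A→T; base 14: A→T; base 21: T→G; base 28: A→G; base 29: T→A; base 30: C→A.

6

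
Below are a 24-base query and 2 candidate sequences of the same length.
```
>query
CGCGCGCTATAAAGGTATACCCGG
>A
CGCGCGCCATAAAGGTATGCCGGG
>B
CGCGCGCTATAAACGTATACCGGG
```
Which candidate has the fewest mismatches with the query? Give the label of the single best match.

B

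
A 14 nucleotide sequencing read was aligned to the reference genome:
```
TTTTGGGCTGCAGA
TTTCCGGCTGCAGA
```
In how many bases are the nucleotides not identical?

2

The sequences differ at bases 4, 5 (1-based) — 2 in total.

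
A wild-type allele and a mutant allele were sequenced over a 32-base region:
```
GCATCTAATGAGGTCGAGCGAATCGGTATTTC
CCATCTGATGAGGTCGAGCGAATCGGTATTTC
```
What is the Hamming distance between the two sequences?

2

The sequences differ at bases 1, 7 (1-based) — 2 in total.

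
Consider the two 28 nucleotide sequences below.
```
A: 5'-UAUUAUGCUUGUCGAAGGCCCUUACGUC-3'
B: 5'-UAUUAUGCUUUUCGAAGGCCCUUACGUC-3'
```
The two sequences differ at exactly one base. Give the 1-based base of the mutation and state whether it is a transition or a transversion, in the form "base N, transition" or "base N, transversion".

base 11, transversion

The sequences differ only at base 11: G→U (purine→pyrimidine), a transversion.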